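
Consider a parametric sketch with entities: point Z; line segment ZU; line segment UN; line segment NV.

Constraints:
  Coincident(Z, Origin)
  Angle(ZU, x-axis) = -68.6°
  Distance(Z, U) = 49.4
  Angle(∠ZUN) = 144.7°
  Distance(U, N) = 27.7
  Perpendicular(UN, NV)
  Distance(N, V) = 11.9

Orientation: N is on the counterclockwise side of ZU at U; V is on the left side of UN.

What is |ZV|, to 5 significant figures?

70.025

∠ZUN = 144.7°, so UN runs at -68.6° + (180° − 144.7°) = -33.300° from the x-axis; with |UN| = 27.7, N = U + 27.7·(cos -33.300°, sin -33.300°) = (41.177, -61.202). UN ⟂ NV; with |NV| = 11.9 on the left of UN, V = N + 11.9·(0.54902, 0.83581) = (47.710, -51.256). Then |ZV| = |V − Z| = 70.025.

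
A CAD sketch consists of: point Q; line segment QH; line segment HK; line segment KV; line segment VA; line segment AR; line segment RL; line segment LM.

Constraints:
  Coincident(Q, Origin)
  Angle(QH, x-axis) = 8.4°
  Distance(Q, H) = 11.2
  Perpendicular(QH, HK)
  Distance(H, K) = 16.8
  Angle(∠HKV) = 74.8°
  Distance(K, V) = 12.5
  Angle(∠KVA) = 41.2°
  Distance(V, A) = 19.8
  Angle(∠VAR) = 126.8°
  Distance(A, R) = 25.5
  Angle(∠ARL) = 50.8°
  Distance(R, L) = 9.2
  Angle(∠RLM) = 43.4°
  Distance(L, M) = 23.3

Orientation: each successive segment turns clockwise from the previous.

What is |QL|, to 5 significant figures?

37.144

Q is at the origin; QH runs at 8.4° with length 11.2, so H = (11.080, 1.6361). QH ⟂ HK, so HK runs at -81.600°; with |HK| = 16.8, K = (13.534, -14.984). ∠HKV = 74.8° gives KV at 173.20° from the x-axis; with |KV| = 12.5, V = (1.1220, -13.504). ∠KVA = 41.2° gives VA at 34.400° from the x-axis; with |VA| = 19.8, A = (17.459, -2.3172). ∠VAR = 126.8° gives AR at -18.800° from the x-axis; with |AR| = 25.5, R = (41.599, -10.535). ∠ARL = 50.8° gives RL at -148.00° from the x-axis; with |RL| = 9.2, L = (33.797, -15.410). Then |QL| = |L − Q| = 37.144.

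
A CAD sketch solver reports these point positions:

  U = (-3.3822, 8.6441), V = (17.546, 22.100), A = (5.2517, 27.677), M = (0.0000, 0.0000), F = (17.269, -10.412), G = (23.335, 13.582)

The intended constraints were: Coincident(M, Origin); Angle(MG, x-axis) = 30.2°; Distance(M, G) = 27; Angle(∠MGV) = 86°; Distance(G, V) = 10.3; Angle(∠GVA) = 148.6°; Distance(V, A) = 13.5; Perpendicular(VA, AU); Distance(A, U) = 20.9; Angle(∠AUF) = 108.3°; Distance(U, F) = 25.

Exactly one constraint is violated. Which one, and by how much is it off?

Distance(U, F) = 25 — off by 3.10.

M = (0.00, 0.00) ✓; MG at 30.20° ✓; |MG| = 27.00 ✓; ∠MGV = 86.00° ✓; |GV| = 10.30 ✓; ∠GVA = 148.6° ✓; |VA| = 13.50 ✓; ∠(VA, AU) = 90.00° ✓; |AU| = 20.90 ✓; ∠AUF = 108.3° ✓; |UF| = 28.10 ✗.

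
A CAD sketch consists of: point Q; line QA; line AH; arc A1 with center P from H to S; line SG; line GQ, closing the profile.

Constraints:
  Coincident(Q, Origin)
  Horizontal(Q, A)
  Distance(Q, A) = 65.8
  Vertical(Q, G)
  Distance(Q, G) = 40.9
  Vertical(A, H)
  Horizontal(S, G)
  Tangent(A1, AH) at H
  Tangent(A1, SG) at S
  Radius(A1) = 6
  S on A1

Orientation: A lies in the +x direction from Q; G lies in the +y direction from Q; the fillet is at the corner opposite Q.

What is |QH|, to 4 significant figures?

74.48

Q is at the origin; QA is horizontal with |QA| = 65.8 and A on the +x side, so A = (65.80, 0.000). Q and G share the same x with |QG| = 40.9 and G on the +y side, so G = (0.000, 40.90). The virtual corner opposite Q is at (65.80, 40.90). Tangency of A1 to AH means the radius PH is perpendicular to AH and tangency of A1 to SG means the radius PS is perpendicular to SG, with radius 6.0, so the center P sits 6.0 in from both sides at P = (59.80, 34.90). That places the tangent points at H = (65.80, 34.90) on AH and S = (59.80, 40.90) on SG. Then |QH| = |H − Q| = 74.48.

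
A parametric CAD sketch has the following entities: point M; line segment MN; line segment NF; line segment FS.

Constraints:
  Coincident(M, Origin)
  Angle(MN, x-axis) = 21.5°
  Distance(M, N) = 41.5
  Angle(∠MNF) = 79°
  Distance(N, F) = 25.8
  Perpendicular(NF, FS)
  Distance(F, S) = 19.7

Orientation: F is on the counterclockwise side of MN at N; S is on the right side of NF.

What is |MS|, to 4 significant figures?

63.03

∠MNF = 79.0°, so NF runs at 21.5° + (180° − 79.0°) = 122.5° from the x-axis; with |NF| = 25.8, F = N + 25.8·(cos 122.5°, sin 122.5°) = (24.75, 36.97). NF is perpendicular to FS; with |FS| = 19.7 on the right of NF, S = F + 19.7·(0.8434, 0.5373) = (41.36, 47.55). Then |MS| = |S − M| = 63.03.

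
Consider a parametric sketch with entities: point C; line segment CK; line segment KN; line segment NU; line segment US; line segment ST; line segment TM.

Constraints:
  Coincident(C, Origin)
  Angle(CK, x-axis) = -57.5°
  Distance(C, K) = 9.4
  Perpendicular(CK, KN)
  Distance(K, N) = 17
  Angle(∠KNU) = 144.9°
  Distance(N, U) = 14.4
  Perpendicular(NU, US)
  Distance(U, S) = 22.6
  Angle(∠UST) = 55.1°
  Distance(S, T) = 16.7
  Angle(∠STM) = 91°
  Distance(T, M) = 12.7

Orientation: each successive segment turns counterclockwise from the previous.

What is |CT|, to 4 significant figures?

10.21

C is at the origin; CK runs at -57.5° with length 9.4, so K = (5.051, -7.928). CK is perpendicular to KN, so KN runs at 32.50°; with |KN| = 17.0, N = (19.39, 1.206). ∠KNU = 144.9° gives NU at 67.60° from the x-axis; with |NU| = 14.4, U = (24.88, 14.52). NU is perpendicular to US, so US runs at 157.6°; with |US| = 22.6, S = (3.981, 23.13). ∠UST = 55.1° gives ST at -77.50° from the x-axis; with |ST| = 16.7, T = (7.595, 6.828). Then |CT| = |T − C| = 10.21.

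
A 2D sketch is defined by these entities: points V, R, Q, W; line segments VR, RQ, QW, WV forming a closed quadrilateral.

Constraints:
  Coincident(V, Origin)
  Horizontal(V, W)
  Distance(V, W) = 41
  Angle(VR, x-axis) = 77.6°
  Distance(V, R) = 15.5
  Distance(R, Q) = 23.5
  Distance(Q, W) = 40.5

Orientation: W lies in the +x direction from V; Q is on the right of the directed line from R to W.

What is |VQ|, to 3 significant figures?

8.39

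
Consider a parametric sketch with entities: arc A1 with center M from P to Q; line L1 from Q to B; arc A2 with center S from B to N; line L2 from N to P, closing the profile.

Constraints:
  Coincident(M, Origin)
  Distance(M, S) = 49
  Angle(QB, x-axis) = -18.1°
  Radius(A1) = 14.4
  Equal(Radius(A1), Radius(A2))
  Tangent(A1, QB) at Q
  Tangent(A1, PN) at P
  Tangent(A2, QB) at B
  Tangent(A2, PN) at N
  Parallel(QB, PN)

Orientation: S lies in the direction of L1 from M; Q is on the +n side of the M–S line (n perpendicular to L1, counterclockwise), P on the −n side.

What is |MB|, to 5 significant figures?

51.072

Tangency of A1 to both parallel lines with radius 14.4 puts Q and P at M ± 14.4·n: Q = (4.4737, 13.687), P = (-4.4737, -13.687). Equal radii place B and N the same way about S: B = S + 14.4·n = (51.049, -1.5357), N = S − 14.4·n = (42.102, -28.911). Then |MB| = |B − M| = 51.072.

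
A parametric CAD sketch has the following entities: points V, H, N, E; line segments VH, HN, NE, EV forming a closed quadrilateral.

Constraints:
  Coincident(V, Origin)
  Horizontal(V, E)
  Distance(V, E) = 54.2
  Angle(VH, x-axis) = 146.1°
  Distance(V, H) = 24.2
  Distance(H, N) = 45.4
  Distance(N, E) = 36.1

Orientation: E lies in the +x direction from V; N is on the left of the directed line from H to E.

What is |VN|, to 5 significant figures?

32.325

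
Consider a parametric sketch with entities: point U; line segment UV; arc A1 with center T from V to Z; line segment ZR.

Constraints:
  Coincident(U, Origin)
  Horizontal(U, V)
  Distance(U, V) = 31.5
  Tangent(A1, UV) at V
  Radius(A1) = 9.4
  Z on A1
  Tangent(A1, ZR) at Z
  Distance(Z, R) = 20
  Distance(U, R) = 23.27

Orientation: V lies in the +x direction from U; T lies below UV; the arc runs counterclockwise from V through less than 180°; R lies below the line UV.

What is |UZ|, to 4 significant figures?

24.24

U is at the origin; U and V share the same y with |UV| = 31.5 and V on the +x side, so V = (31.50, 0.000). A1 meets UV tangentially, so TV is at right angles to UV, so T = V + (0, -9.4) = (31.50, -9.400). Since TZ ⟂ ZR (tangency), |TR| = √(9.4² + 20.0²) = 22.10 regardless of where Z sits on A1. So R lies on both circle(U, 23.27) and circle(T, 22.10); the below-UV intersection is R = (12.06, -19.90). Z is the foot of the tangent from R: Z = (23.94, -3.815).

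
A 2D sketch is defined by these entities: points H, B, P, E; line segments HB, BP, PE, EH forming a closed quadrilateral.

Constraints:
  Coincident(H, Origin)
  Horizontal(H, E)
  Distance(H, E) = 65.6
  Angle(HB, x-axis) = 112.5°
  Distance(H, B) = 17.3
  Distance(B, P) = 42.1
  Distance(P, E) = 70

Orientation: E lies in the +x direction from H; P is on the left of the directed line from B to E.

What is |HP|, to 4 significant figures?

53.51

H is at the origin; H and E share the same y with |HE| = 65.6 and E in +x, so E = (65.6, 0). HB runs at 112.5° with |HB| = 17.3, so B = (-6.620, 15.98). P is determined by |BP| = 42.1 and |PE| = 70.0 together: it lies at the intersection of circle(B, 42.1) and circle(E, 70.0). With |BE| = 73.97, the foot of the radical line on BE is 15.84 from B and the perpendicular offset is √(42.1² − 15.84²) = 39.01. Taking the left-of-BE solution: P = (17.28, 50.64).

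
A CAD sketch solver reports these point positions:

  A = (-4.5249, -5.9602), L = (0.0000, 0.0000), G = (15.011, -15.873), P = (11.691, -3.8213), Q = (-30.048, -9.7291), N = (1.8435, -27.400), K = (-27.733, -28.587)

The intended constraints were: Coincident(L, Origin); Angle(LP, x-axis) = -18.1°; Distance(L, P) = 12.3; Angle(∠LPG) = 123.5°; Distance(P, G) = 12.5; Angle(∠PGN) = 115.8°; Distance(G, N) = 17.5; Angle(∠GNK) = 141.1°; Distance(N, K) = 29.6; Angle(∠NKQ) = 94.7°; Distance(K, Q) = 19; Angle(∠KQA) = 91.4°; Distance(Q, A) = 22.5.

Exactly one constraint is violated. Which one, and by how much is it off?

Distance(Q, A) = 22.5 — off by 3.30.

L = (0.00, 0.00) ✓; LP at -18.10° ✓; |LP| = 12.30 ✓; ∠LPG = 123.5° ✓; |PG| = 12.50 ✓; ∠PGN = 115.8° ✓; |GN| = 17.50 ✓; ∠GNK = 141.1° ✓; |NK| = 29.60 ✓; ∠NKQ = 94.70° ✓; |KQ| = 19.00 ✓; ∠KQA = 91.40° ✓; |QA| = 25.80 ✗.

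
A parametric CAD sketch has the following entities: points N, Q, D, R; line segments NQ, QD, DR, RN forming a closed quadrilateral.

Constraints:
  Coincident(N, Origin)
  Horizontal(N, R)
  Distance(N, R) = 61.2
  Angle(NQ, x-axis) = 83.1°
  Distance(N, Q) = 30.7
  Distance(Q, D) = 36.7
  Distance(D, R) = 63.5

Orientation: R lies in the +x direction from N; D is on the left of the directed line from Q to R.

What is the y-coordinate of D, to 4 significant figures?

55.57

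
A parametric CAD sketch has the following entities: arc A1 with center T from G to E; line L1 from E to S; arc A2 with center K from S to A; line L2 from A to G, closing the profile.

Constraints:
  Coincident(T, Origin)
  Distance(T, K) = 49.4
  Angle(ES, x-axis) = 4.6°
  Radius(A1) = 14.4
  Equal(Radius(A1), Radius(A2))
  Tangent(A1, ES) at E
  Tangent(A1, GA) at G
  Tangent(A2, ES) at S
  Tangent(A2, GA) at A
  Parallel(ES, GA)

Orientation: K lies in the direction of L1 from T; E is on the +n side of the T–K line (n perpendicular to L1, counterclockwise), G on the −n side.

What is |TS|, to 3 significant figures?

51.5

Tangency of A1 to both parallel lines with radius 14.4 puts E and G at T ± 14.4·n: E = (-1.15, 14.4), G = (1.15, -14.4). Equal radii place S and A the same way about K: S = K + 14.4·n = (48.1, 18.3), A = K − 14.4·n = (50.4, -10.4). Then |TS| = |S − T| = 51.5.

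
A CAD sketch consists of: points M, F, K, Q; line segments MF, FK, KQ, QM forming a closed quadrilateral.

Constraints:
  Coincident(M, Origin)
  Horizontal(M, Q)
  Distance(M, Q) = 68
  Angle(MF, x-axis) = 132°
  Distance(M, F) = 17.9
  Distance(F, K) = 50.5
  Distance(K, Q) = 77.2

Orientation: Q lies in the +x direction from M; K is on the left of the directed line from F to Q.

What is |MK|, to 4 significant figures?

58.00

M is at the origin; MQ is horizontal with |MQ| = 68.0 and Q in +x, so Q = (68.0, 0). MF runs at 132.0° with |MF| = 17.9, so F = (-11.98, 13.30). K is determined by |FK| = 50.5 and |KQ| = 77.2 together: it lies at the intersection of circle(F, 50.5) and circle(Q, 77.2). With |FQ| = 81.08, the foot of the radical line on FQ is 19.51 from F and the perpendicular offset is √(50.5² − 19.51²) = 46.58. Taking the left-of-FQ solution: K = (14.91, 56.05).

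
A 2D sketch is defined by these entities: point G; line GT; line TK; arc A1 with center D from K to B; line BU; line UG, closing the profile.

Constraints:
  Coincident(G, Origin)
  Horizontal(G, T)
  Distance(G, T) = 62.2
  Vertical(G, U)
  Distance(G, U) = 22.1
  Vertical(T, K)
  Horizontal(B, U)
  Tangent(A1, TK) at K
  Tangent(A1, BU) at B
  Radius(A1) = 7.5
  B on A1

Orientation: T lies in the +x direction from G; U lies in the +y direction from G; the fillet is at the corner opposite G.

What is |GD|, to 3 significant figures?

56.6

G is at the origin; G and T share the same y with |GT| = 62.2 and T on the +x side, so T = (62.2, 0.00). G and U share the same x with |GU| = 22.1 and U on the +y side, so U = (0.00, 22.1). The virtual corner opposite G is at (62.2, 22.1). Tangency of A1 to TK means the radius DK is perpendicular to TK and since A1 is tangent to BU there, DB ⟂ BU, with radius 7.5, so the center D sits 7.5 in from both sides at D = (54.7, 14.6). Then |GD| = |D − G| = 56.6.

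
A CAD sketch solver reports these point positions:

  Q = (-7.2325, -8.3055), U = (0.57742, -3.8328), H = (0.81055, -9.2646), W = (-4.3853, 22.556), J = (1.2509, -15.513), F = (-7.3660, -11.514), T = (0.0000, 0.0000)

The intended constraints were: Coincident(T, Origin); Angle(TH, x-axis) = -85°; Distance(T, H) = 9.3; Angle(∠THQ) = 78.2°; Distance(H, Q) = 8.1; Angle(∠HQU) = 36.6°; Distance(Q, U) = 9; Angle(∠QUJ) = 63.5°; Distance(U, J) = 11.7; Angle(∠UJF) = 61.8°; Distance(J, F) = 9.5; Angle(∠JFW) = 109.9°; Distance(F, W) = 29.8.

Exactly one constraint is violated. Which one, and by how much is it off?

Distance(F, W) = 29.8 — off by 4.40.

T = (0.00, 0.00) ✓; TH at -85.00° ✓; |TH| = 9.300 ✓; ∠THQ = 78.20° ✓; |HQ| = 8.100 ✓; ∠HQU = 36.60° ✓; |QU| = 9.000 ✓; ∠QUJ = 63.50° ✓; |UJ| = 11.70 ✓; ∠UJF = 61.80° ✓; |JF| = 9.500 ✓; ∠JFW = 109.9° ✓; |FW| = 34.20 ✗.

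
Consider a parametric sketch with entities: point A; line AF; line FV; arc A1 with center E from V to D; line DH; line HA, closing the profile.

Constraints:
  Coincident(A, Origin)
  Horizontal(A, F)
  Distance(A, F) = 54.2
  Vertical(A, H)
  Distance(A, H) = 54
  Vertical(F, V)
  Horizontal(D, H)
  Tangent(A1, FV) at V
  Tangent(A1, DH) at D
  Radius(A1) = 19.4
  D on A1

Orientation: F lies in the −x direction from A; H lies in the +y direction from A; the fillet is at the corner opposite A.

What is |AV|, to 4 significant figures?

64.30

The virtual corner opposite A is at (-54.20, 54.00). A1 meets FV tangentially, so EV is at right angles to FV and since A1 is tangent to DH there, ED ⟂ DH, with radius 19.4, so the center E sits 19.4 in from both sides at E = (-34.80, 34.60). That places the tangent points at V = (-54.20, 34.60) on FV and D = (-34.80, 54.00) on DH. Then |AV| = |V − A| = 64.30.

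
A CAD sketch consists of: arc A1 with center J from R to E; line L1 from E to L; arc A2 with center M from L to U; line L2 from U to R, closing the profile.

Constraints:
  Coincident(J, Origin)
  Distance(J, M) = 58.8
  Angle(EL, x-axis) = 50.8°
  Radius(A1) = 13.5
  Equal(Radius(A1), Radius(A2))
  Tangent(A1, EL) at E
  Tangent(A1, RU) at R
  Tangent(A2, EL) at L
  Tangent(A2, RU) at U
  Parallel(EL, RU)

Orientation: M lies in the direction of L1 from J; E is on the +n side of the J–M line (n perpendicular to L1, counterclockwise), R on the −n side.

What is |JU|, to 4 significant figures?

60.33

Tangency of A1 to both parallel lines with radius 13.5 puts E and R at J ± 13.5·n: E = (-10.46, 8.532), R = (10.46, -8.532). Equal radii place L and U the same way about M: L = M + 13.5·n = (26.70, 54.10), U = M − 13.5·n = (47.63, 37.03). Then |JU| = |U − J| = 60.33.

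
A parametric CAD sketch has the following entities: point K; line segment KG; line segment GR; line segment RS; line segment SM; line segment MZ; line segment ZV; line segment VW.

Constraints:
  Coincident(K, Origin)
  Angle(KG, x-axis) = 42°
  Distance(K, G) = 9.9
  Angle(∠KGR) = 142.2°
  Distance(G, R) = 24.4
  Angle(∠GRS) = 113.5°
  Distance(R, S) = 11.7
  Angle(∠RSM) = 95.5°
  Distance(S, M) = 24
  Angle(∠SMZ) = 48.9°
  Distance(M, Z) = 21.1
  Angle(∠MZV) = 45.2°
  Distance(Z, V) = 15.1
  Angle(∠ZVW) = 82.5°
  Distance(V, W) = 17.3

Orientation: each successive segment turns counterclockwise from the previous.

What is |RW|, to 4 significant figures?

29.13

∠MZV = 45.2° gives ZV at 136.7° from the x-axis; with |ZV| = 15.1, V = (-3.126, 29.59). ∠ZVW = 82.5° gives VW at -125.8° from the x-axis; with |VW| = 17.3, W = (-13.25, 15.56). Then |RW| = |W − R| = 29.13.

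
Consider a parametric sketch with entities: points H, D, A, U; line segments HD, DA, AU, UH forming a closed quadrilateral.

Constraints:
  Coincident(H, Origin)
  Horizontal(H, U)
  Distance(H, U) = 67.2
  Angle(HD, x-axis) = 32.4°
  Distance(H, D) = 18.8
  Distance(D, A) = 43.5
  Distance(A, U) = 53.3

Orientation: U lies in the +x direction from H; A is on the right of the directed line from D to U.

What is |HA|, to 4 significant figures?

40.94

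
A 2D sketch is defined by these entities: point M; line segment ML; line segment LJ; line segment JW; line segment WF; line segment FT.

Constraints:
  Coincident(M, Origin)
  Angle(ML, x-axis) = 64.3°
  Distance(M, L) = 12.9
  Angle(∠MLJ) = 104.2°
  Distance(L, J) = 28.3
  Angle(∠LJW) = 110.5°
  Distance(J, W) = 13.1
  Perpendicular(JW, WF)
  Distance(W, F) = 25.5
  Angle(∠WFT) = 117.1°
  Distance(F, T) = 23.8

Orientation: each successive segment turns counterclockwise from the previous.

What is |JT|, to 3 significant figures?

37.2

M is at the origin; ML runs at 64.3° with length 12.9, so L = (5.59, 11.6). ∠MLJ = 104.2° gives LJ at 140° from the x-axis; with |LJ| = 28.3, J = (-16.1, 29.8). ∠LJW = 110.5° gives JW at -150° from the x-axis; with |JW| = 13.1, W = (-27.5, 23.3). The perpendicularity gives WF at right angles to JW, so WF runs at -60.4°; with |WF| = 25.5, F = (-14.9, 1.13). ∠WFT = 117.1° gives FT at 2.50° from the x-axis; with |FT| = 23.8, T = (8.87, 2.17). Then |JT| = |T − J| = 37.2.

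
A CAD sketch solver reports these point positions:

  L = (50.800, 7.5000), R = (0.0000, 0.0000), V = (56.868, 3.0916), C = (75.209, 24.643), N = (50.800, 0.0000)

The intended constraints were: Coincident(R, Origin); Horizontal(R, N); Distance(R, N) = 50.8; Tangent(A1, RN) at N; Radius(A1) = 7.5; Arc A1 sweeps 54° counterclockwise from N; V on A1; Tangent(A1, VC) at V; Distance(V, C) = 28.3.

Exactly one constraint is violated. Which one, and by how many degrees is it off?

Tangent(A1, VC) at V — off by 4.40°.

R = (0.00, 0.00) ✓; R.y = 0.00, N.y = 0.00 ✓; |RN| = 50.80 ✓; ∠(LN, NR) = 90.00° ✓; |LN| = 7.500 ✓; bearing(L→V) − bearing(L→N) = 54.00° ✓; |LV| = 7.500 ✓; ∠(LV, VC) = 94.40° ✗; |VC| = 28.30 ✓.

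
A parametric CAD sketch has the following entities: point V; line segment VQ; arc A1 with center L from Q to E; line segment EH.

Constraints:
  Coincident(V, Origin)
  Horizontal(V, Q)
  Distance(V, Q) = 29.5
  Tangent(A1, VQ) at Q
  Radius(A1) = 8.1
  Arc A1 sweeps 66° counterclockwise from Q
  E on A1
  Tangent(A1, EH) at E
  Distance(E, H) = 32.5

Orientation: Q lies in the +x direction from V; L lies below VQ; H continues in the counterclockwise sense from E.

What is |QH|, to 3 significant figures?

40.2

V is at the origin; VQ is horizontal with |VQ| = 29.5 and Q on the +x side, so Q = (29.5, 0.00). A1 meets VQ tangentially, so LQ is at right angles to VQ, so L = Q + (0, -8.1) = (29.5, -8.10). On A1, Q sits at bearing 90° from L; a 66° counterclockwise sweep puts E at bearing 156°, so E = L + 8.1·(cos 156°, sin 156°) = (22.1, -4.81). Tangency of A1 to EH means the radius LE is perpendicular to EH, so EH runs along (−sin 156°, cos 156°); with |EH| = 32.5, H = (8.88, -34.5). Then |QH| = |H − Q| = 40.2.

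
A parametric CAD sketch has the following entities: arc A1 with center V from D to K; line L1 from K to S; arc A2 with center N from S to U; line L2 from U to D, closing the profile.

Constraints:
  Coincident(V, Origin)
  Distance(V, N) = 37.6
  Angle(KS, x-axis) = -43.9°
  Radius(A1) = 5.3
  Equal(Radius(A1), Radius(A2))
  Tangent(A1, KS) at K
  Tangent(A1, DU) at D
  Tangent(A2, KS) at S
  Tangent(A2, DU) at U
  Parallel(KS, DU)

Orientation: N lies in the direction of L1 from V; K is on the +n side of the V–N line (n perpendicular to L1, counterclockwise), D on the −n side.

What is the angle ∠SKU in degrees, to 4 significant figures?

15.74°

The slot axis is L1's direction at -43.9°, so u = (cos -43.9°, sin -43.9°) = (0.7206, -0.6934) and n = (−sin -43.9°, cos -43.9°) = (0.6934, 0.7206). V is at the origin and N lies 37.6 along u from V, so N = 37.6·u = (27.09, -26.07). Tangency of A1 to both parallel lines with radius 5.3 puts K and D at V ± 5.3·n: K = (3.675, 3.819), D = (-3.675, -3.819). Equal radii place S and U the same way about N: S = N + 5.3·n = (30.77, -22.25), U = N − 5.3·n = (23.42, -29.89). Then cos ∠SKU = KS·KU / (|KS||KU|), giving 15.74°.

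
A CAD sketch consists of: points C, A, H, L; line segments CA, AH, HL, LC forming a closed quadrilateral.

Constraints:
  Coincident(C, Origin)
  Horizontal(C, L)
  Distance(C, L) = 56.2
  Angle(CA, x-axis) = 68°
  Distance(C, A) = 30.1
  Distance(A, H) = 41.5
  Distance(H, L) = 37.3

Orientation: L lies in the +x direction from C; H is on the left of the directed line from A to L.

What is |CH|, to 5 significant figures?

63.645

C is at the origin; CL is horizontal with |CL| = 56.2 and L in +x, so L = (56.2, 0). CA runs at 68.0° with |CA| = 30.1, so A = (11.276, 27.908). H is determined by |AH| = 41.5 and |HL| = 37.3 together: it lies at the intersection of circle(A, 41.5) and circle(L, 37.3). With |AL| = 52.887, the foot of the radical line on AL is 29.573 from A and the perpendicular offset is √(41.5² − 29.573²) = 29.116. Taking the left-of-AL solution: H = (51.760, 37.035).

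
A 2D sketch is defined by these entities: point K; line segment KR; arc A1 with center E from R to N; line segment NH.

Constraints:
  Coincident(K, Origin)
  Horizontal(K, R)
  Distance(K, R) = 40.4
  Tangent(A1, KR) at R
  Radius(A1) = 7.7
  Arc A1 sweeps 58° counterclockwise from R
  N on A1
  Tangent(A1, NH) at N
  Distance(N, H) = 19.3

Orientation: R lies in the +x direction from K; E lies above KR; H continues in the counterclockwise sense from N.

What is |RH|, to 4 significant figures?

26.08

K is at the origin; KR is horizontal with |KR| = 40.4 and R on the +x side, so R = (40.40, 0.000). The tangent condition forces ER to be normal to KR, so E = R + (0, 7.7) = (40.40, 7.700). On A1, R sits at bearing -90° from E; a 58° counterclockwise sweep puts N at bearing -32°, so N = E + 7.7·(cos -32°, sin -32°) = (46.93, 3.620). Since A1 is tangent to NH there, EN ⟂ NH, so NH runs along (−sin -32°, cos -32°); with |NH| = 19.3, H = (57.16, 19.99). Then |RH| = |H − R| = 26.08.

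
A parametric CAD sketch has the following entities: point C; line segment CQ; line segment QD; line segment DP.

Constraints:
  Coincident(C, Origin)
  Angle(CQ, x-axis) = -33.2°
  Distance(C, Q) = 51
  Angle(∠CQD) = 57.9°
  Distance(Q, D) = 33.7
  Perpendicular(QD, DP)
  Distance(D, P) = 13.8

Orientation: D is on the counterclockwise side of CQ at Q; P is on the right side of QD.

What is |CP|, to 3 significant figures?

57.4

C is at the origin; CQ runs at -33.2° with length 51.0, so Q = 51.0·(cos -33.2°, sin -33.2°) = (42.7, -27.9). ∠CQD = 57.9°, so QD runs at -33.2° + (180° − 57.9°) = 88.9° from the x-axis; with |QD| = 33.7, D = Q + 33.7·(cos 88.9°, sin 88.9°) = (43.3, 5.77). QD is perpendicular to DP; with |DP| = 13.8 on the right of QD, P = D + 13.8·(1.00, -0.0192) = (57.1, 5.50). Then |CP| = |P − C| = 57.4.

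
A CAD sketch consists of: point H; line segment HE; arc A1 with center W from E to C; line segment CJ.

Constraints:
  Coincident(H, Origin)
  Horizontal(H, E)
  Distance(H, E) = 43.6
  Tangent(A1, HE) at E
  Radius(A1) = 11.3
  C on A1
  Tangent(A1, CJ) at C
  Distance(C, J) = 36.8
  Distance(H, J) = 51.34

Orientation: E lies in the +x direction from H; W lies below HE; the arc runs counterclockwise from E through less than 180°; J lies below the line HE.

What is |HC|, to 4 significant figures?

33.75

H is at the origin; H and E share the same y with |HE| = 43.6 and E on the +x side, so E = (43.60, 0.000). A1 meets HE tangentially, so WE is at right angles to HE, so W = E + (0, -11.3) = (43.60, -11.30). Since WC ⟂ CJ (tangency), |WJ| = √(11.3² + 36.8²) = 38.50 regardless of where C sits on A1. So J lies on both circle(H, 51.34) and circle(W, 38.50); the below-HE intersection is J = (24.85, -44.92). C is the foot of the tangent from J: C = (32.55, -8.937).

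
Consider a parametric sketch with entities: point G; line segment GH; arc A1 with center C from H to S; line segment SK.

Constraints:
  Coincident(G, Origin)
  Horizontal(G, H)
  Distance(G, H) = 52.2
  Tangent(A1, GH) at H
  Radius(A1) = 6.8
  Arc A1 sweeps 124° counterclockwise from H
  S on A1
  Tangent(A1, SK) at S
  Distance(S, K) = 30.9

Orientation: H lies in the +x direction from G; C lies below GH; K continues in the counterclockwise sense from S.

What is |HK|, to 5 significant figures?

38.045

G is at the origin; G and H share the same y with |GH| = 52.2 and H on the +x side, so H = (52.200, 0.0000). A1 meets GH tangentially, so CH is at right angles to GH, so C = H + (0, -6.8) = (52.200, -6.8000). On A1, H sits at bearing 90° from C; a 124° counterclockwise sweep puts S at bearing 214°, so S = C + 6.8·(cos 214°, sin 214°) = (46.563, -10.603). A1 meets SK tangentially, so CS is at right angles to SK, so SK runs along (−sin 214°, cos 214°); with |SK| = 30.9, K = (63.842, -36.220). Then |HK| = |K − H| = 38.045.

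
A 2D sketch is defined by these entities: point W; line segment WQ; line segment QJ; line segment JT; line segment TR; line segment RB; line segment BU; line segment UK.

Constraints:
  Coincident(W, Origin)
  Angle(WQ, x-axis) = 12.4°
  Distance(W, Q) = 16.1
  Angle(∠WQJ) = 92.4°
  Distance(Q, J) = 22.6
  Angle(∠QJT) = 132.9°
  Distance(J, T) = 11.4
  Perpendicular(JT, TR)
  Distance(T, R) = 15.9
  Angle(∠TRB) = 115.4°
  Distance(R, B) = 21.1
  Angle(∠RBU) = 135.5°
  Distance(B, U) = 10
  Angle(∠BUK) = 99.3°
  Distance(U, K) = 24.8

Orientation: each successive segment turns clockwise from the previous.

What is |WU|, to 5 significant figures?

14.500

∠TRB = 115.4° gives RB at 83.100° from the x-axis; with |RB| = 21.1, B = (4.5011, 1.4144). ∠RBU = 135.5° gives BU at 38.600° from the x-axis; with |BU| = 10.0, U = (12.316, 7.6532). Then |WU| = |U − W| = 14.500.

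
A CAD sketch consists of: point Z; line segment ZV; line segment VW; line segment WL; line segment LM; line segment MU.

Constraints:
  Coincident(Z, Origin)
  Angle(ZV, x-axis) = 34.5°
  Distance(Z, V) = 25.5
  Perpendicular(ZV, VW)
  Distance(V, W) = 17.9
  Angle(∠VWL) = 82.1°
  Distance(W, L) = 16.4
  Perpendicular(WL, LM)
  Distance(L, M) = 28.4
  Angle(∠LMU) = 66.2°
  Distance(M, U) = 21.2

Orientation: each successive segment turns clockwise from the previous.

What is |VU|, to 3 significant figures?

5.85

Z is at the origin; ZV runs at 34.5° with length 25.5, so V = (21.0, 14.4). ZV ⟂ VW, so VW runs at -55.5°; with |VW| = 17.9, W = (31.2, -0.308). ∠VWL = 82.1° gives WL at -153° from the x-axis; with |WL| = 16.4, L = (16.5, -7.65). WL ⟂ LM, so LM runs at 117°; with |LM| = 28.4, M = (3.77, 17.7). ∠LMU = 66.2° gives MU at 2.80° from the x-axis; with |MU| = 21.2, U = (24.9, 18.8). Then |VU| = |U − V| = 5.85.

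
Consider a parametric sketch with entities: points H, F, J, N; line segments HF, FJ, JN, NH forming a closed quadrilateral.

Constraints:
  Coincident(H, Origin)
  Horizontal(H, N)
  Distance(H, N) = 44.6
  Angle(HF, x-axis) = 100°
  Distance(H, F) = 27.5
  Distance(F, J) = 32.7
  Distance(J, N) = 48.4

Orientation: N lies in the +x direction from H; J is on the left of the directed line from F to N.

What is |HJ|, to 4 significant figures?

49.47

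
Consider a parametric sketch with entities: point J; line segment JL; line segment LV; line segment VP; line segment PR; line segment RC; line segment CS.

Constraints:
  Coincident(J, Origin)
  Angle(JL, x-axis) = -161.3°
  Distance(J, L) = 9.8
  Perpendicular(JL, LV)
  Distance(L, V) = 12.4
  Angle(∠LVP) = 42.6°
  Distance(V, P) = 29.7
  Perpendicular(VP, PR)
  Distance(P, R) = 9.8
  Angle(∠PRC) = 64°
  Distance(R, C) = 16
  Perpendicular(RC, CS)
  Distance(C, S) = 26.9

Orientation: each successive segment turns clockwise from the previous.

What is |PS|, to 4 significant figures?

21.55

J is at the origin; JL runs at -161.3° with length 9.8, so L = (-9.283, -3.142). JL ⟂ LV, so LV runs at 108.7°; with |LV| = 12.4, V = (-13.26, 8.603). ∠LVP = 42.6° gives VP at -28.70° from the x-axis; with |VP| = 29.7, P = (12.79, -5.659). The perpendicularity gives PR at right angles to VP, so PR runs at -118.7°; with |PR| = 9.8, R = (8.087, -14.26). ∠PRC = 64.0° gives RC at 125.3° from the x-axis; with |RC| = 16.0, C = (-1.159, -1.197). RC ⟂ CS, so CS runs at 35.30°; with |CS| = 26.9, S = (20.80, 14.35). Then |PS| = |S − P| = 21.55.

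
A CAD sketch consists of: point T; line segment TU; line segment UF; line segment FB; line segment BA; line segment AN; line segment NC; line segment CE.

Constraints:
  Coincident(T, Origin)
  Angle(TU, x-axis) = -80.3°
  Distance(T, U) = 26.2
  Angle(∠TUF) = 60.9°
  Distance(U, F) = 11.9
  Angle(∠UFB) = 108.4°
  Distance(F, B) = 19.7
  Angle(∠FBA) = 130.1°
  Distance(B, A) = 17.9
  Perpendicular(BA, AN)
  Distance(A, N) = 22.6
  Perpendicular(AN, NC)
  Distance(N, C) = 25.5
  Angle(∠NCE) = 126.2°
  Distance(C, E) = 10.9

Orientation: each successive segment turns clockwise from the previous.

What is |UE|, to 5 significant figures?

13.692

T is at the origin; TU runs at -80.3° with length 26.2, so U = (4.4144, -25.825). ∠TUF = 60.9° gives UF at 160.60° from the x-axis; with |UF| = 11.9, F = (-6.8099, -21.873). ∠UFB = 108.4° gives FB at 89.000° from the x-axis; with |FB| = 19.7, B = (-6.4661, -2.1757). ∠FBA = 130.1° gives BA at 39.100° from the x-axis; with |BA| = 17.9, A = (7.4251, 9.1134). The perpendicularity gives AN at right angles to BA, so AN runs at -50.900°; with |AN| = 22.6, N = (21.678, -8.4253). AN is perpendicular to NC, so NC runs at -140.90°; with |NC| = 25.5, C = (1.8892, -24.507). ∠NCE = 126.2° gives CE at 165.30° from the x-axis; with |CE| = 10.9, E = (-8.6540, -21.742). Then |UE| = |E − U| = 13.692.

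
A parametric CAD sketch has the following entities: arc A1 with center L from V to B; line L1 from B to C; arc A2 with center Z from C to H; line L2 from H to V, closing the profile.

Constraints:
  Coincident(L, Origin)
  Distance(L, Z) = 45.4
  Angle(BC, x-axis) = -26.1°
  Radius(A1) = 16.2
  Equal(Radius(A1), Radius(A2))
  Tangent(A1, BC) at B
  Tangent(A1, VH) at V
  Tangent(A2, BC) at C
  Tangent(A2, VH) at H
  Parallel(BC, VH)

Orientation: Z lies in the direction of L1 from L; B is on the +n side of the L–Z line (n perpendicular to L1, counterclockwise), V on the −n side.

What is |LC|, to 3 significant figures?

48.2

The slot axis is L1's direction at -26.1°, so u = (cos -26.1°, sin -26.1°) = (0.898, -0.440) and n = (−sin -26.1°, cos -26.1°) = (0.440, 0.898). L is at the origin and Z lies 45.4 along u from L, so Z = 45.4·u = (40.8, -20.0). Tangency of A1 to both parallel lines with radius 16.2 puts B and V at L ± 16.2·n: B = (7.13, 14.5), V = (-7.13, -14.5). Equal radii place C and H the same way about Z: C = Z + 16.2·n = (47.9, -5.43), H = Z − 16.2·n = (33.6, -34.5). Then |LC| = |C − L| = 48.2.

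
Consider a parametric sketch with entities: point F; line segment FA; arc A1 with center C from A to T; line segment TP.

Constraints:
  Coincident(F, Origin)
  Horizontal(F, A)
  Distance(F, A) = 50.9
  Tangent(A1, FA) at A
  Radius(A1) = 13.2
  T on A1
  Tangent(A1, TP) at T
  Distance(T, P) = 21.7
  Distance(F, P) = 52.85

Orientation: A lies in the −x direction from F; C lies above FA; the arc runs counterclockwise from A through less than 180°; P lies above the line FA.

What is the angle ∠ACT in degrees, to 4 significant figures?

93.42°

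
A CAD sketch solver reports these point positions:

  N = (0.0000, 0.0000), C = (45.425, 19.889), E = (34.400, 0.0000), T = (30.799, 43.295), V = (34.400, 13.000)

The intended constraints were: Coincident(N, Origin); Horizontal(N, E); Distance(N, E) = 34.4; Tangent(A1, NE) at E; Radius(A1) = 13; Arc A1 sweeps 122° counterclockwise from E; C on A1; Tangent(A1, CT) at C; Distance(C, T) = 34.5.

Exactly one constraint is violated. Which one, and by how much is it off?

Distance(C, T) = 34.5 — off by 6.90.

N = (0.00, 0.00) ✓; N.y = 0.00, E.y = 0.00 ✓; |NE| = 34.40 ✓; ∠(VE, EN) = 90.00° ✓; |VE| = 13.00 ✓; bearing(V→C) − bearing(V→E) = 122.0° ✓; |VC| = 13.00 ✓; ∠(VC, CT) = 90.00° ✓; |CT| = 27.60 ✗.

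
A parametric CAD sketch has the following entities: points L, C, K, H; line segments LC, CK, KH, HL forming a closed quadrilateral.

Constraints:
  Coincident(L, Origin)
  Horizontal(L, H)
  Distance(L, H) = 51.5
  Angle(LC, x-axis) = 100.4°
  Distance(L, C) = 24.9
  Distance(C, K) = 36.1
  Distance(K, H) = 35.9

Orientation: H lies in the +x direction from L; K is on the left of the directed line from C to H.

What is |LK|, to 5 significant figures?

43.057

Checks: |CK| = 36.10 ✓; |KH| = 35.90 ✓.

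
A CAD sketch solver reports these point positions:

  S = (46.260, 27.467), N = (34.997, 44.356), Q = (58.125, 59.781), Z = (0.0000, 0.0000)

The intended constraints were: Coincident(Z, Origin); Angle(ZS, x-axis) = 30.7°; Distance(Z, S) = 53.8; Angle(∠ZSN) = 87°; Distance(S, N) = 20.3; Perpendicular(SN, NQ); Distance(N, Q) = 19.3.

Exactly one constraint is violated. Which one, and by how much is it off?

Distance(N, Q) = 19.3 — off by 8.50.

Z = (0.00, 0.00) ✓; ZS at 30.70° ✓; |ZS| = 53.80 ✓; ∠ZSN = 87.00° ✓; |SN| = 20.30 ✓; ∠(SN, NQ) = 90.00° ✓; |NQ| = 27.80 ✗.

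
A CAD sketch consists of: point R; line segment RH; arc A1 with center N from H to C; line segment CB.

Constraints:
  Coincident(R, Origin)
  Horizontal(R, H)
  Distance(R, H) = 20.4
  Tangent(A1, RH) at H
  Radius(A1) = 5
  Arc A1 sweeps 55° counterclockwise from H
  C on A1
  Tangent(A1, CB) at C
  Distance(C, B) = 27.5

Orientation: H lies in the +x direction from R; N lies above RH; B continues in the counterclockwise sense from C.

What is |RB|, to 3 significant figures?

47.2

On A1, H sits at bearing -90° from N; a 55° counterclockwise sweep puts C at bearing -35°, so C = N + 5.0·(cos -35°, sin -35°) = (24.5, 2.13). Tangency of A1 to CB means the radius NC is perpendicular to CB, so CB runs along (−sin -35°, cos -35°); with |CB| = 27.5, B = (40.3, 24.7). Then |RB| = |B − R| = 47.2.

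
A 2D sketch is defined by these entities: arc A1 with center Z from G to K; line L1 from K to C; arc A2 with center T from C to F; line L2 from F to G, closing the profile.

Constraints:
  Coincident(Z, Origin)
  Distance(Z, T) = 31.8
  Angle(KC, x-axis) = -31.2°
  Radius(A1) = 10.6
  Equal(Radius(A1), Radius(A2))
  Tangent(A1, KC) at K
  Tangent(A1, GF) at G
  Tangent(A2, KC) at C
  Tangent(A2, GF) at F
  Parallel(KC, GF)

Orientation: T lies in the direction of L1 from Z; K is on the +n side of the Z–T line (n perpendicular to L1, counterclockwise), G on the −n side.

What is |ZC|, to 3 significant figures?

33.5

The slot axis is L1's direction at -31.2°, so u = (cos -31.2°, sin -31.2°) = (0.855, -0.518) and n = (−sin -31.2°, cos -31.2°) = (0.518, 0.855). Z is at the origin and T lies 31.8 along u from Z, so T = 31.8·u = (27.2, -16.5). Tangency of A1 to both parallel lines with radius 10.6 puts K and G at Z ± 10.6·n: K = (5.49, 9.07), G = (-5.49, -9.07). Equal radii place C and F the same way about T: C = T + 10.6·n = (32.7, -7.41), F = T − 10.6·n = (21.7, -25.5). Then |ZC| = |C − Z| = 33.5.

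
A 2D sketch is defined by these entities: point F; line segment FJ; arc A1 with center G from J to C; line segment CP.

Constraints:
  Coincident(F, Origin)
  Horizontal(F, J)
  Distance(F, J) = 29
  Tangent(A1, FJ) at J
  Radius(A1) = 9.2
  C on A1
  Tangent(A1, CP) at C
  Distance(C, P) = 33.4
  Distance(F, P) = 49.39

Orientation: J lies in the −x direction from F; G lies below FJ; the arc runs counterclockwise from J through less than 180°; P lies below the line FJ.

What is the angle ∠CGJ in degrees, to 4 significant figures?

114.4°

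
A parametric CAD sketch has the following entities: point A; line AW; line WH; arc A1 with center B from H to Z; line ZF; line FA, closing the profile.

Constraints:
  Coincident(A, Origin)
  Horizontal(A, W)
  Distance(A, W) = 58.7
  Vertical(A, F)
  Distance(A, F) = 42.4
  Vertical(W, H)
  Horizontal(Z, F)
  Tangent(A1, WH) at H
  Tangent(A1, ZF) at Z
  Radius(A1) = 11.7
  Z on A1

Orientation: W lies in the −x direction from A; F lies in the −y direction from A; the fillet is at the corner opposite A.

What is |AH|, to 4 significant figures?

66.24

A is at the origin; A and W share the same y with |AW| = 58.7 and W on the −x side, so W = (-58.70, 0.000). A and F share the same x with |AF| = 42.4 and F on the −y side, so F = (0.000, -42.40). The virtual corner opposite A is at (-58.70, -42.40). The tangent condition forces BH to be normal to WH and since A1 is tangent to ZF there, BZ ⟂ ZF, with radius 11.7, so the center B sits 11.7 in from both sides at B = (-47.00, -30.70). That places the tangent points at H = (-58.70, -30.70) on WH and Z = (-47.00, -42.40) on ZF. Then |AH| = |H − A| = 66.24.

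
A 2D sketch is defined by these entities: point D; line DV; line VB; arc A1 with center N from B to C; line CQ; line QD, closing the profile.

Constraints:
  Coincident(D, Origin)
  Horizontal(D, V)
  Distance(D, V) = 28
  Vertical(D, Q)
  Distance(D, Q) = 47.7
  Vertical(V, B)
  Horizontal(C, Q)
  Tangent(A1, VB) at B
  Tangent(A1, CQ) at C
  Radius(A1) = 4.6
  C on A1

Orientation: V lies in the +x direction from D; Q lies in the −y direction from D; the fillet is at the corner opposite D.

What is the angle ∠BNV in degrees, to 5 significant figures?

83.908°

D is at the origin; D and V share the same y with |DV| = 28.0 and V on the +x side, so V = (28.000, 0.0000). D and Q share the same x with |DQ| = 47.7 and Q on the −y side, so Q = (0.0000, -47.700). The virtual corner opposite D is at (28.000, -47.700). Tangency of A1 to VB means the radius NB is perpendicular to VB and the tangent condition forces NC to be normal to CQ, with radius 4.6, so the center N sits 4.6 in from both sides at N = (23.400, -43.100). That places the tangent points at B = (28.000, -43.100) on VB and C = (23.400, -47.700) on CQ. Then cos ∠BNV = NB·NV / (|NB||NV|), giving 83.908°.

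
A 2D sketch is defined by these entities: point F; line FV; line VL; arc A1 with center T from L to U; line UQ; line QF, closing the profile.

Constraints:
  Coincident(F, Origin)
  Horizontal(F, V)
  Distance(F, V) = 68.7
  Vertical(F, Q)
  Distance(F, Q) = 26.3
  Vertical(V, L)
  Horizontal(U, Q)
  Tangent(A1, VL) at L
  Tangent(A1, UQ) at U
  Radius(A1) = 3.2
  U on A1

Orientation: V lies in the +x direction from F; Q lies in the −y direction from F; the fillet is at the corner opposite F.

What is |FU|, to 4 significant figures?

70.58

F is at the origin; F and V share the same y with |FV| = 68.7 and V on the +x side, so V = (68.70, 0.000). F and Q share the same x with |FQ| = 26.3 and Q on the −y side, so Q = (0.000, -26.30). The virtual corner opposite F is at (68.70, -26.30). Tangency of A1 to VL means the radius TL is perpendicular to VL and since A1 is tangent to UQ there, TU ⟂ UQ, with radius 3.2, so the center T sits 3.2 in from both sides at T = (65.50, -23.10). That places the tangent points at L = (68.70, -23.10) on VL and U = (65.50, -26.30) on UQ. Then |FU| = |U − F| = 70.58.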